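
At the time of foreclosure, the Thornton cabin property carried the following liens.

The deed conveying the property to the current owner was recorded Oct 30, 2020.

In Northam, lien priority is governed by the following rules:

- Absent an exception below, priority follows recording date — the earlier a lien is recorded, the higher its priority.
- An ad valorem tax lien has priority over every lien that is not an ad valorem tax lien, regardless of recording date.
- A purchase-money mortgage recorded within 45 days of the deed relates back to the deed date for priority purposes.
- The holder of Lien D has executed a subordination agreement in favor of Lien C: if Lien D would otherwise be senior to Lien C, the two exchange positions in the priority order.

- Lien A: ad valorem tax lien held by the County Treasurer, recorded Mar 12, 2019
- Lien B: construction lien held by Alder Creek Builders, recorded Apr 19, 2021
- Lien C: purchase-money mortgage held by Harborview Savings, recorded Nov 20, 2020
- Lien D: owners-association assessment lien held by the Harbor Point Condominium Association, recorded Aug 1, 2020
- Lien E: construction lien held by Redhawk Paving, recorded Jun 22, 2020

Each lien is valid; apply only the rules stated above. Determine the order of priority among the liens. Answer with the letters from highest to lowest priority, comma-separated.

Effective dates after the stated exceptions: C was recorded within the 45-day window, so its effective date is the deed date Oct 30, 2020.
A is an ad valorem tax lien, so it outranks all other liens regardless of date.
Ordering the rest by effective date: E (Jun 22, 2020), D (Aug 1, 2020), C (Oct 30, 2020), B (Apr 19, 2021).
The subordination applies — D was senior to C — so D and C swap.

A, E, C, D, B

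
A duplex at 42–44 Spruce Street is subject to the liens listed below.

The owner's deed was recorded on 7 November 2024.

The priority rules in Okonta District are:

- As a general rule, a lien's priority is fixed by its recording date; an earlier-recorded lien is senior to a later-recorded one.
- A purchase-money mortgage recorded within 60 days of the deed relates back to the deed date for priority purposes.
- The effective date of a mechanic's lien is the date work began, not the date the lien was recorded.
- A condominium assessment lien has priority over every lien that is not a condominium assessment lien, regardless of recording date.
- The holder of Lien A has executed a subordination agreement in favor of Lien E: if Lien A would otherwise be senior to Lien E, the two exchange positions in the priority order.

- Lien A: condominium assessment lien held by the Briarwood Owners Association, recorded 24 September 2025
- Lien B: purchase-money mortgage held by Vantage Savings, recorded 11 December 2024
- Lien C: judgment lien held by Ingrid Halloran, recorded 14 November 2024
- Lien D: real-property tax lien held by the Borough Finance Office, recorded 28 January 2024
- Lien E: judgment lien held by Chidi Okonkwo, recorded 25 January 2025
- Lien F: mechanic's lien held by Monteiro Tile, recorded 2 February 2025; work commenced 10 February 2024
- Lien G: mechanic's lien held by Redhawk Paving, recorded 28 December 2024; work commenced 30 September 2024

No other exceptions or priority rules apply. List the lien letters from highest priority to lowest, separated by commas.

Adjusting effective dates: B was recorded within the 60-day window, so its effective date is the deed date 7 November 2024; F is treated as recorded 10 February 2024, the work-commencement date; G relates back to 30 September 2024 (work commenced).
As a condominium assessment lien, A is senior to every other lien.
The other liens, earliest effective date first: D (28 January 2024), F (10 February 2024), G (30 September 2024), B (7 November 2024), C (14 November 2024), E (25 January 2025).
A would otherwise be senior to E, so under the subordination agreement A and E exchange positions.

E, D, F, G, B, C, A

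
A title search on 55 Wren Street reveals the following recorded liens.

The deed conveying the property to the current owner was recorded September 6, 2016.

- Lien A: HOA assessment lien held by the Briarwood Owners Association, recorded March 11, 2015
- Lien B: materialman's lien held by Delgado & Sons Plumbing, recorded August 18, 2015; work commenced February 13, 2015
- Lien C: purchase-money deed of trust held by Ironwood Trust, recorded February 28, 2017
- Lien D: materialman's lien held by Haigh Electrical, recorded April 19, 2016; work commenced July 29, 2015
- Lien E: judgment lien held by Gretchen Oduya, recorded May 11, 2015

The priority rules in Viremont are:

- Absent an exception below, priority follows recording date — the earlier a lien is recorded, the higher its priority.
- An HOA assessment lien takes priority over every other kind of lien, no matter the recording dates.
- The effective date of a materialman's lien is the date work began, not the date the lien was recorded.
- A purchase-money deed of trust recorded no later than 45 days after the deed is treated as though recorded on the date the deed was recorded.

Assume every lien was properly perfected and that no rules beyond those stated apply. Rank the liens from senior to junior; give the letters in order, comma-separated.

A, B, E, D, C

Adjusting effective dates: B is treated as recorded February 13, 2015, the work-commencement date; C missed the 45-day window (175 days after the deed), so its recording date stands; D relates back to July 29, 2015 (work commenced).
As an HOA assessment lien, A is senior to every other lien.
Remaining liens by effective date: B (February 13, 2015), E (May 11, 2015), D (July 29, 2015), C (February 28, 2017).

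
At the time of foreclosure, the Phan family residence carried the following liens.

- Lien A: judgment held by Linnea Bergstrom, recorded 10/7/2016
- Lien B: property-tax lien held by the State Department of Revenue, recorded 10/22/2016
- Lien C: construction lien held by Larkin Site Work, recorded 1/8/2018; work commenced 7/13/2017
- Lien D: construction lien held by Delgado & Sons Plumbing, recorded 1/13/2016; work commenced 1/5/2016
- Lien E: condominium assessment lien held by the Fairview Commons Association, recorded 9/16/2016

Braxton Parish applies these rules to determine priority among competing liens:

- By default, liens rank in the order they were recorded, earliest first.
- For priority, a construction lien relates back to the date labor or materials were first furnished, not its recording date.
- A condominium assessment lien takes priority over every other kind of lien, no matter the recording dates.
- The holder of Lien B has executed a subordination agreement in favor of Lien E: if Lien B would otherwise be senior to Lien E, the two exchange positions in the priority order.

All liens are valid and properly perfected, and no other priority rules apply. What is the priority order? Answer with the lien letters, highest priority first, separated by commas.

E, D, A, B, C

Adjusting effective dates: C's effective date is 7/13/2017, when work began; D relates back to 1/5/2016 (work commenced).
E, as a condominium assessment lien, has superpriority and ranks first.
The other liens, earliest effective date first: D (1/5/2016), A (10/7/2016), B (10/22/2016), C (7/13/2017).
Since B is not senior to E, the subordination leaves the order unchanged.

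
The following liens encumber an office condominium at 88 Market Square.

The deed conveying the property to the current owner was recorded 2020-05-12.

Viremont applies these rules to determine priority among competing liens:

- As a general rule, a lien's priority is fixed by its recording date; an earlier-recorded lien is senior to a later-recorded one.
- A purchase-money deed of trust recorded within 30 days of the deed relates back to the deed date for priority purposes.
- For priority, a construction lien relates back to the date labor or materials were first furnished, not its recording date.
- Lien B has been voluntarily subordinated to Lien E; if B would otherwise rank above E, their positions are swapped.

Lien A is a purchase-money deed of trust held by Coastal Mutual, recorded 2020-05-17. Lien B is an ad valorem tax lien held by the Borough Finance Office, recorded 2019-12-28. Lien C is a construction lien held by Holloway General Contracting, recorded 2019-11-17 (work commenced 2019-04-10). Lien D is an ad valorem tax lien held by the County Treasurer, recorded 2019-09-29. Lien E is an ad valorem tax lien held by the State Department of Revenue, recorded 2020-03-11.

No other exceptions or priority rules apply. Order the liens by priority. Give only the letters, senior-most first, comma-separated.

C, D, E, B, A

Effective dates after the stated exceptions: A relates back to the deed date 2020-05-12; C's effective date is 2019-04-10, when work began.
Sorted by effective date: C (2019-04-10), D (2019-09-29), B (2019-12-28), E (2020-03-11), A (2020-05-12).
B is senior to E before the subordination, so the two trade places.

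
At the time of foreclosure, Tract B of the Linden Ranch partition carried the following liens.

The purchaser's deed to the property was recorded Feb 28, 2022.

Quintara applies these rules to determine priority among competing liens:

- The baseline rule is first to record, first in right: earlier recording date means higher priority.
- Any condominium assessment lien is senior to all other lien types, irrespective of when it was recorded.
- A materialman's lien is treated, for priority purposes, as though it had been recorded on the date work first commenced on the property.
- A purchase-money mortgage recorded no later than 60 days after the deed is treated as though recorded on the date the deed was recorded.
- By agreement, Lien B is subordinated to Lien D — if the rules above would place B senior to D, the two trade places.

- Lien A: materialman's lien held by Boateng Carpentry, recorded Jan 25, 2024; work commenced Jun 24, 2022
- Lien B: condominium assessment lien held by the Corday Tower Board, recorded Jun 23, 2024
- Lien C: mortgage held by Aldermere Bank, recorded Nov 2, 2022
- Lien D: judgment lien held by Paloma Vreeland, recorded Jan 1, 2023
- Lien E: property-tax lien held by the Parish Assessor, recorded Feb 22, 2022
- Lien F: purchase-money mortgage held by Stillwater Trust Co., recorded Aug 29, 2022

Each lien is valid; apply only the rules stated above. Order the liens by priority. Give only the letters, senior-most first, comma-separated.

D, E, A, F, C, B

First, effective dates: A relates back to Jun 24, 2022 (work commenced); F was recorded 182 days after the deed, outside the 60-day window, so it keeps its recording date.
As a condominium assessment lien, B is senior to every other lien.
Ordering the rest by effective date: E (Feb 22, 2022), A (Jun 24, 2022), F (Aug 29, 2022), C (Nov 2, 2022), D (Jan 1, 2023).
The subordination applies — B was senior to D — so B and D swap.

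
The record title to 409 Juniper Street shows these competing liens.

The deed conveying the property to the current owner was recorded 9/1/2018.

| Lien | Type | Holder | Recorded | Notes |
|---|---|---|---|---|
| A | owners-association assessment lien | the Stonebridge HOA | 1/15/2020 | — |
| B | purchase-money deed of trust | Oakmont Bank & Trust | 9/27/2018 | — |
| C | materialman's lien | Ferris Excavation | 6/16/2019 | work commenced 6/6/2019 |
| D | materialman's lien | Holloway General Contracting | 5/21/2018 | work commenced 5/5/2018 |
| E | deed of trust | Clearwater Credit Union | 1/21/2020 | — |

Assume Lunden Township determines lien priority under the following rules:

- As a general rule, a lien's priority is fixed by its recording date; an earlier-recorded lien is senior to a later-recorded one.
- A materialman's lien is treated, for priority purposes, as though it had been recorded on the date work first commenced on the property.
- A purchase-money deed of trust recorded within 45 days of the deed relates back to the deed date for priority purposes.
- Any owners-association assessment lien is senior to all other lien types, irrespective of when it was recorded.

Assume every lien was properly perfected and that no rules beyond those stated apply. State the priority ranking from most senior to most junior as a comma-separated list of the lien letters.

Effective dates after the stated exceptions: B's effective date is the deed date, 9/1/2018; C relates back to 6/6/2019 (work commenced); D is treated as recorded 5/5/2018, the work-commencement date.
As an owners-association assessment lien, A is senior to every other lien.
Ordering the rest by effective date: D (5/5/2018), B (9/1/2018), C (6/6/2019), E (1/21/2020).

A, D, B, C, E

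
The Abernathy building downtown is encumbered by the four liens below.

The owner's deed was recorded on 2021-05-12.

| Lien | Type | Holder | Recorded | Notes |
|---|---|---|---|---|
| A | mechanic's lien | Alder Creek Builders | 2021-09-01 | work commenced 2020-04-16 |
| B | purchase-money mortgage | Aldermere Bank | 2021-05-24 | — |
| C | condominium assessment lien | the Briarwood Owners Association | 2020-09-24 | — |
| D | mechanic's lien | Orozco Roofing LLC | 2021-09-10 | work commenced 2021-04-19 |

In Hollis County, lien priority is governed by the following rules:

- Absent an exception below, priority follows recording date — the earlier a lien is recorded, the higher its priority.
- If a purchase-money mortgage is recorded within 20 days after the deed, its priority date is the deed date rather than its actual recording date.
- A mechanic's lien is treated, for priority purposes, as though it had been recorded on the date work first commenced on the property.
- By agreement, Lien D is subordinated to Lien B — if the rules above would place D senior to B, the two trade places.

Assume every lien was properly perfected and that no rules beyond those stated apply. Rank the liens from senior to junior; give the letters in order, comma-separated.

A, C, B, D

Effective dates: A relates back to 2020-04-16 (work commenced); B relates back to the deed date 2021-05-12; D's effective date is 2021-04-19, when work began.
Sorted by effective date: A (2020-04-16), C (2020-09-24), D (2021-04-19), B (2021-05-12).
D would otherwise be senior to B, so under the subordination agreement D and B exchange positions.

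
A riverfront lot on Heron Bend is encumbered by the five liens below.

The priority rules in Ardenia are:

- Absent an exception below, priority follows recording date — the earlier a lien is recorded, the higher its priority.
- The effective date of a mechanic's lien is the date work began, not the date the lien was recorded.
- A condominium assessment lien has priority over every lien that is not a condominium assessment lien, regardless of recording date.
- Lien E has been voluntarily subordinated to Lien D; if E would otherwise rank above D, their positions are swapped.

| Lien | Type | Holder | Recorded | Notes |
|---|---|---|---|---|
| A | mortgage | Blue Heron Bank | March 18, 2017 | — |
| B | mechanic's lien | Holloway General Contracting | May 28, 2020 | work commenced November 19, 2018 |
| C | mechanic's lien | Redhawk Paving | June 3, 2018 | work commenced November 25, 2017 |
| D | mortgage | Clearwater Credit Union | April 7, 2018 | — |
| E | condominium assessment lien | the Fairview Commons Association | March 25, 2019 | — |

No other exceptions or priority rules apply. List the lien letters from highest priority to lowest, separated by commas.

Effective dates after the stated exceptions: B relates back to November 19, 2018 (work commenced); C's effective date is November 25, 2017, when work began.
E, as a condominium assessment lien, has superpriority and ranks first.
Ordering the rest by effective date: A (March 18, 2017), C (November 25, 2017), D (April 7, 2018), B (November 19, 2018).
E would otherwise be senior to D, so under the subordination agreement E and D exchange positions.

D, A, C, E, B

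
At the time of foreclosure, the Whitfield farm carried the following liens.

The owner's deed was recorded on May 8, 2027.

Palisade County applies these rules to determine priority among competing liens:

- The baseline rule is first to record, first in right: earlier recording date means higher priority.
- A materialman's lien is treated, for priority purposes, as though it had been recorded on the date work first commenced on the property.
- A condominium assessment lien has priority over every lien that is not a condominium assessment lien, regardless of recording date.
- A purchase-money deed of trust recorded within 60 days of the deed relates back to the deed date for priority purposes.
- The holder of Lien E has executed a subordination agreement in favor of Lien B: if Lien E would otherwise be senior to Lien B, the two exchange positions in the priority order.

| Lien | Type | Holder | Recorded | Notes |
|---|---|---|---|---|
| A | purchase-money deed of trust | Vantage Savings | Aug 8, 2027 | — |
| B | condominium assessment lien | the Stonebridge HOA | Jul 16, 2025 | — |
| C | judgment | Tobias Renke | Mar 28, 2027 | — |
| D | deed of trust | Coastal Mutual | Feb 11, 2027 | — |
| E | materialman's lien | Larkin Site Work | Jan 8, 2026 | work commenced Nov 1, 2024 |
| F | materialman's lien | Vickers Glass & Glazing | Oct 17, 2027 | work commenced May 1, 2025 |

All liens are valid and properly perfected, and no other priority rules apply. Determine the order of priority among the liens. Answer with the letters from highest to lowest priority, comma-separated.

First, effective dates: A was recorded 92 days after the deed, outside the 60-day window, so it keeps its recording date; E is treated as recorded Nov 1, 2024, the work-commencement date; F is treated as recorded May 1, 2025, the work-commencement date.
As a condominium assessment lien, B is senior to every other lien.
Ordering the rest by effective date: E (Nov 1, 2024), F (May 1, 2025), D (Feb 11, 2027), C (Mar 28, 2027), A (Aug 8, 2027).
E is already junior to B, so the subordination agreement changes nothing.

B, E, F, D, C, A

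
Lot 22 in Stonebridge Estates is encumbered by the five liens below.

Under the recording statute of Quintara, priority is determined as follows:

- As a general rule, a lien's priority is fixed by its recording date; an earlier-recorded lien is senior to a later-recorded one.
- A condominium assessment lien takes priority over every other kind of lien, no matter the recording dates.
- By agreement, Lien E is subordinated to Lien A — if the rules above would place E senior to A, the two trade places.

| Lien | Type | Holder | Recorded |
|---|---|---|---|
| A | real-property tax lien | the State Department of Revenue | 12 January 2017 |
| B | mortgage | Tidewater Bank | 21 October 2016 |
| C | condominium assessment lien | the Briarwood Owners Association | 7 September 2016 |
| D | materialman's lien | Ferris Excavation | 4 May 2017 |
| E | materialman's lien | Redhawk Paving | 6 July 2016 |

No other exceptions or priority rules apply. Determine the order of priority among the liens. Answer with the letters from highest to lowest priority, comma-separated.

C, as a condominium assessment lien, has superpriority and ranks first.
Remaining liens by effective date: E (6 July 2016), B (21 October 2016), A (12 January 2017), D (4 May 2017).
Because E would otherwise rank above A, the subordination swaps them.

C, A, B, E, D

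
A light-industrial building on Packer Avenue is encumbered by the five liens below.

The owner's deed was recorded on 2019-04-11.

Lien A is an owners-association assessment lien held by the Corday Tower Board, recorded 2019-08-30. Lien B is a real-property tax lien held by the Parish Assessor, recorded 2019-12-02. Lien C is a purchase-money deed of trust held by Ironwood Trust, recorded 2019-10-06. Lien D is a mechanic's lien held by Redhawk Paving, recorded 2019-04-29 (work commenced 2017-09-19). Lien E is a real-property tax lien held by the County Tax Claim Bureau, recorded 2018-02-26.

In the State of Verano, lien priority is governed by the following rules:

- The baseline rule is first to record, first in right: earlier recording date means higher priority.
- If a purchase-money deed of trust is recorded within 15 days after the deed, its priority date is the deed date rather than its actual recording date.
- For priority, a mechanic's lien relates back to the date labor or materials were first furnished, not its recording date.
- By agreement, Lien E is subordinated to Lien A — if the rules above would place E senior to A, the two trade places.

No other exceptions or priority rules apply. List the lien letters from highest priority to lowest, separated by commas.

Effective dates after the stated exceptions: C missed the 15-day window (178 days after the deed), so its recording date stands; D is treated as recorded 2017-09-19, the work-commencement date.
By effective date: D (2017-09-19), E (2018-02-26), A (2019-08-30), C (2019-10-06), B (2019-12-02).
E would otherwise be senior to A, so under the subordination agreement E and A exchange positions.

D, A, E, C, B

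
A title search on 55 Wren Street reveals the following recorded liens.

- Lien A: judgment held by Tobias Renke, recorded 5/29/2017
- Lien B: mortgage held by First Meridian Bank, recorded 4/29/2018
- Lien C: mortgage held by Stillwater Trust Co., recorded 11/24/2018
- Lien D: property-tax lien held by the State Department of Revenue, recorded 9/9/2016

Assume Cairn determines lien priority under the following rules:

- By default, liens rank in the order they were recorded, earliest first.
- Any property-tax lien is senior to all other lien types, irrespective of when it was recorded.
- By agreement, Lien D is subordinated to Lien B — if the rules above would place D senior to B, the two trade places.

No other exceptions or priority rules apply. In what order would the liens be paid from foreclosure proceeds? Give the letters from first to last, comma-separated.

D is a property-tax lien, so it outranks all other liens regardless of date.
Remaining liens by effective date: A (5/29/2017), B (4/29/2018), C (11/24/2018).
Because D would otherwise rank above B, the subordination swaps them.

B, A, D, C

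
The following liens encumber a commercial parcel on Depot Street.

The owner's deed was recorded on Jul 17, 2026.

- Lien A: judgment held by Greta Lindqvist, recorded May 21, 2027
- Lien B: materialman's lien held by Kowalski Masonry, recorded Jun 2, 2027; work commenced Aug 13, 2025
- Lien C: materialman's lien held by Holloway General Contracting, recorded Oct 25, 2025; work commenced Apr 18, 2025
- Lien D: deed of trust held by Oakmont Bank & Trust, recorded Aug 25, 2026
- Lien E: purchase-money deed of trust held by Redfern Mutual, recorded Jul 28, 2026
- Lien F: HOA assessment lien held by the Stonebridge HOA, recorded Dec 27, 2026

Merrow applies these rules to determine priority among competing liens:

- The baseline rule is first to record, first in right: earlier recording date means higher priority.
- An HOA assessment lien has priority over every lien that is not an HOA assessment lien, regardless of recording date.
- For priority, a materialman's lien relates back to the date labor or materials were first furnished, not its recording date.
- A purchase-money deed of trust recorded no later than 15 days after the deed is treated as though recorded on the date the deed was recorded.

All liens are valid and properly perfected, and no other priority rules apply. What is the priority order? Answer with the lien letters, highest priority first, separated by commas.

Effective dates: B relates back to Aug 13, 2025 (work commenced); C's effective date is Apr 18, 2025, when work began; E relates back to the deed date Jul 17, 2026.
F is an HOA assessment lien and takes priority over every other lien.
The other liens, earliest effective date first: C (Apr 18, 2025), B (Aug 13, 2025), E (Jul 17, 2026), D (Aug 25, 2026), A (May 21, 2027).

F, C, B, E, D, A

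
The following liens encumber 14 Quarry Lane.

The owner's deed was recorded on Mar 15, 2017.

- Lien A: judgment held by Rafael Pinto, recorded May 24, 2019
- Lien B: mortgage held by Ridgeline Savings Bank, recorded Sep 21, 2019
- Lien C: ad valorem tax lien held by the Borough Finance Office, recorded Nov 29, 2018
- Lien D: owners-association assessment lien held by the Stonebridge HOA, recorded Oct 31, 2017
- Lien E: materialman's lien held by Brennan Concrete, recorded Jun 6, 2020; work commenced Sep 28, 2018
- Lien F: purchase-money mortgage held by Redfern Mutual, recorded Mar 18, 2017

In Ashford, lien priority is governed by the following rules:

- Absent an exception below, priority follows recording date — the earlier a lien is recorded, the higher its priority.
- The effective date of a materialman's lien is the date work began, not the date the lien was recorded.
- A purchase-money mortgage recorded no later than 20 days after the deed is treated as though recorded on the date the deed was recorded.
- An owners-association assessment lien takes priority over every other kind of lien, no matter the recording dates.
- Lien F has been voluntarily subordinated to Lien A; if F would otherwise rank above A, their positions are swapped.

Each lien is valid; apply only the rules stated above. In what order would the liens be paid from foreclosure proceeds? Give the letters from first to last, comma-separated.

D, A, E, C, F, B

Effective dates after the stated exceptions: E is treated as recorded Sep 28, 2018, the work-commencement date; F's effective date is the deed date, Mar 15, 2017.
As an owners-association assessment lien, D is senior to every other lien.
Ordering the rest by effective date: F (Mar 15, 2017), E (Sep 28, 2018), C (Nov 29, 2018), A (May 24, 2019), B (Sep 21, 2019).
F would otherwise be senior to A, so under the subordination agreement F and A exchange positions.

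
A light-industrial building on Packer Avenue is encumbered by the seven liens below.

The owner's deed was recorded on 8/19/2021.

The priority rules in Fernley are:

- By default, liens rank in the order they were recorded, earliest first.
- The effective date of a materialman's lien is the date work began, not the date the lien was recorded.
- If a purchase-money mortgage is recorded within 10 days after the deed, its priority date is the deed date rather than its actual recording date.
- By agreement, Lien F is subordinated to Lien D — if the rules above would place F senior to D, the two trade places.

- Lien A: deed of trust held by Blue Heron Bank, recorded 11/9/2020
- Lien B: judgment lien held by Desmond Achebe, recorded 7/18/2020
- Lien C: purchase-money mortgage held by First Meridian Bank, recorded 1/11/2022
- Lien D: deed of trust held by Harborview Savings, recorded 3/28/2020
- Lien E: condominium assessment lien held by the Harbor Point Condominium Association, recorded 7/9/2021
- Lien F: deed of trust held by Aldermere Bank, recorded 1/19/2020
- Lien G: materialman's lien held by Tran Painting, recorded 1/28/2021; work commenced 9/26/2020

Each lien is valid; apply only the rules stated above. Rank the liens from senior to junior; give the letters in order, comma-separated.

D, F, B, G, A, E, C

Effective dates: C missed the 10-day window (145 days after the deed), so its recording date stands; G relates back to 9/26/2020 (work commenced).
Sorted by effective date: F (1/19/2020), D (3/28/2020), B (7/18/2020), G (9/26/2020), A (11/9/2020), E (7/9/2021), C (1/11/2022).
F would otherwise be senior to D, so under the subordination agreement F and D exchange positions.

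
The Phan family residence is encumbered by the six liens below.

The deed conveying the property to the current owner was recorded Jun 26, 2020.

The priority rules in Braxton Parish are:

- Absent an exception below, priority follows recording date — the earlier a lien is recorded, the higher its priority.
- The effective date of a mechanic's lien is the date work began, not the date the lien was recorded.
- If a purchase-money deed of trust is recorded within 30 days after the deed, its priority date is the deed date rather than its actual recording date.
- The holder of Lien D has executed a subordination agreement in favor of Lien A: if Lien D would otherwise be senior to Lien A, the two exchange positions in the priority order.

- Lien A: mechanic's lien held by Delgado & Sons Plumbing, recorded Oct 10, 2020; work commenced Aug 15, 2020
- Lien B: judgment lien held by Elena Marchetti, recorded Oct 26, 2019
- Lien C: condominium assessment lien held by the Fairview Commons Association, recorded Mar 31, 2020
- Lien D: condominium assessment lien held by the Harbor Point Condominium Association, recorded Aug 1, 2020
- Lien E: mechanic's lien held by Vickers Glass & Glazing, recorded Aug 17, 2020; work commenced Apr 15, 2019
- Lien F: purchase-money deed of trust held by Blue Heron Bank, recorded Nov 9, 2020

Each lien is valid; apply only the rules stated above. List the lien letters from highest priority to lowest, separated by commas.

First, effective dates: A is treated as recorded Aug 15, 2020, the work-commencement date; E is treated as recorded Apr 15, 2019, the work-commencement date; F missed the 30-day window (136 days after the deed), so its recording date stands.
By effective date, earliest first: E (Apr 15, 2019), B (Oct 26, 2019), C (Mar 31, 2020), D (Aug 1, 2020), A (Aug 15, 2020), F (Nov 9, 2020).
D would otherwise be senior to A, so under the subordination agreement D and A exchange positions.

E, B, C, A, D, F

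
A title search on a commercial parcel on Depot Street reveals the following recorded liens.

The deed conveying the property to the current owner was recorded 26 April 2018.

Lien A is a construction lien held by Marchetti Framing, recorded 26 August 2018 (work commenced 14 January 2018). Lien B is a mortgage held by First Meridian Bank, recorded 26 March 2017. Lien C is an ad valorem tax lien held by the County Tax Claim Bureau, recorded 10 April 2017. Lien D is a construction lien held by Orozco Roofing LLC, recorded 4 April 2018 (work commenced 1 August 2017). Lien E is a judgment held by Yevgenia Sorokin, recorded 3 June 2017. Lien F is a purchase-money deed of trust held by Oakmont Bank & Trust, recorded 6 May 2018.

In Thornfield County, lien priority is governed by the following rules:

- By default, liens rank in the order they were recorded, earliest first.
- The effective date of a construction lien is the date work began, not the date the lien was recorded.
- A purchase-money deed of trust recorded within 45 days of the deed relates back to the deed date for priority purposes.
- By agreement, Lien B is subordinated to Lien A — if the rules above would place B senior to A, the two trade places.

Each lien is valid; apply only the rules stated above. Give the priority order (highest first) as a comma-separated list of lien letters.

A, C, E, D, B, F

Effective dates: A's effective date is 14 January 2018, when work began; D relates back to 1 August 2017 (work commenced); F was recorded within the 45-day window, so its effective date is the deed date 26 April 2018.
By effective date, earliest first: B (26 March 2017), C (10 April 2017), E (3 June 2017), D (1 August 2017), A (14 January 2018), F (26 April 2018).
B is senior to A before the subordination, so the two trade places.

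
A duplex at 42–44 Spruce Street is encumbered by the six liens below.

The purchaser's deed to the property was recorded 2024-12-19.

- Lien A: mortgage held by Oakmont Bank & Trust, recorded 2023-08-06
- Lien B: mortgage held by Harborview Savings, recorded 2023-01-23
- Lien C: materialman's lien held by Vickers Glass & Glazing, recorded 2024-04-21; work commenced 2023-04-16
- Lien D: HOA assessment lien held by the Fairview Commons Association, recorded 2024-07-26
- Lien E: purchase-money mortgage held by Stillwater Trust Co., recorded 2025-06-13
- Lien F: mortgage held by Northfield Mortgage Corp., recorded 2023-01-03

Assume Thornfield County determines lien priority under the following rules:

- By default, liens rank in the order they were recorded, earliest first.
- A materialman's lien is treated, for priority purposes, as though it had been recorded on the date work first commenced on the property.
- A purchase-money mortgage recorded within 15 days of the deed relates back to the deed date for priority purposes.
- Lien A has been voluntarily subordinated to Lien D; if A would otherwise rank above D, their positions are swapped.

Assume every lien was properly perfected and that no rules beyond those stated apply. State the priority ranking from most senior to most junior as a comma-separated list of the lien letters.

Effective dates: C is treated as recorded 2023-04-16, the work-commencement date; E was recorded 176 days after the deed — beyond 15 days — so no relation-back applies.
Sorted by effective date: F (2023-01-03), B (2023-01-23), C (2023-04-16), A (2023-08-06), D (2024-07-26), E (2025-06-13).
Because A would otherwise rank above D, the subordination swaps them.

F, B, C, D, A, E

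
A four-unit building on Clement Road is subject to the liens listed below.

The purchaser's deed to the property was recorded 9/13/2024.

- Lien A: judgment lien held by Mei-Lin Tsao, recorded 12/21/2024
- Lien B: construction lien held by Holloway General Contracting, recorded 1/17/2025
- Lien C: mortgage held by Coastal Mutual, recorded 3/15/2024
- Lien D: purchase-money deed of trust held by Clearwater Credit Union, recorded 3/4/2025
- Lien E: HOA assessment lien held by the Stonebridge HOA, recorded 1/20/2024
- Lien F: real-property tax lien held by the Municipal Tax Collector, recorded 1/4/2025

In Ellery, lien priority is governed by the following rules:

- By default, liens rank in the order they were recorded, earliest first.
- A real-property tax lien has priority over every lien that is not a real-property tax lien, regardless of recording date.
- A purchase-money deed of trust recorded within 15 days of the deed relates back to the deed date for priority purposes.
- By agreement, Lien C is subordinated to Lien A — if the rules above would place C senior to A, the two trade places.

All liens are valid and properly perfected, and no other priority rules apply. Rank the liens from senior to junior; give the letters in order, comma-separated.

Effective dates: D was recorded 172 days after the deed — beyond 15 days — so no relation-back applies.
F is a real-property tax lien, so it outranks all other liens regardless of date.
Ordering the rest by effective date: E (1/20/2024), C (3/15/2024), A (12/21/2024), B (1/17/2025), D (3/4/2025).
Because C would otherwise rank above A, the subordination swaps them.

F, E, A, C, B, D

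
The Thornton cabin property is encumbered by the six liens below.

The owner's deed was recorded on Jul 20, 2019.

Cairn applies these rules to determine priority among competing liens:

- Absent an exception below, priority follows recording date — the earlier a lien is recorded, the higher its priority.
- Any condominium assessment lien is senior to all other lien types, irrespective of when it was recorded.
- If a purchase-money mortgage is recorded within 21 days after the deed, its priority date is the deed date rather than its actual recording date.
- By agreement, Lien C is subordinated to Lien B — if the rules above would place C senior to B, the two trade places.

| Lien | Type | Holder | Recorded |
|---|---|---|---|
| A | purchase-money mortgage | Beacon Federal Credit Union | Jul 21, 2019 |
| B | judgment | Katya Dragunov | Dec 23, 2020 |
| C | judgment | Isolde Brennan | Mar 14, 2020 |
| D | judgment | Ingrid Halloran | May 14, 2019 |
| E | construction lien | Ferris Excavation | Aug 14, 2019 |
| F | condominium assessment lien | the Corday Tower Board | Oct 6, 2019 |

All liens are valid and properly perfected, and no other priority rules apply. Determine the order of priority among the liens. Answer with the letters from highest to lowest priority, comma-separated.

F, D, A, E, B, C

Adjusting effective dates: A was recorded within the 21-day window, so its effective date is the deed date Jul 20, 2019.
As a condominium assessment lien, F is senior to every other lien.
Ordering the rest by effective date: D (May 14, 2019), A (Jul 20, 2019), E (Aug 14, 2019), C (Mar 14, 2020), B (Dec 23, 2020).
Because C would otherwise rank above B, the subordination swaps them.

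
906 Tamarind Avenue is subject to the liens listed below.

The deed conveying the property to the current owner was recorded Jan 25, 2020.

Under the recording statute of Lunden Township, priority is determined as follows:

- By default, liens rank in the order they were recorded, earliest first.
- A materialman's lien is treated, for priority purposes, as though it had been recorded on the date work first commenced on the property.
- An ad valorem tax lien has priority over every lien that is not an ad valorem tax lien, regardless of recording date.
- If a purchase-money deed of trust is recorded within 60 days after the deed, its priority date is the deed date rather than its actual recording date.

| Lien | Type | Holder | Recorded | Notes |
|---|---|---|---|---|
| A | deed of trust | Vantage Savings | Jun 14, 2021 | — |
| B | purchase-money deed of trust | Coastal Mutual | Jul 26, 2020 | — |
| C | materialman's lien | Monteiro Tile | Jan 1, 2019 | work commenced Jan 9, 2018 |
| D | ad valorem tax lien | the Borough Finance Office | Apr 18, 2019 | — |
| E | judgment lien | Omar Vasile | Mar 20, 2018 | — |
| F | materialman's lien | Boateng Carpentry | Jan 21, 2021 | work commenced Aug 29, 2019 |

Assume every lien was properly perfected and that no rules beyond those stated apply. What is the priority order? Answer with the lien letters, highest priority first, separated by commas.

D, C, E, F, B, A

Adjusting effective dates: B was recorded 183 days after the deed — beyond 60 days — so no relation-back applies; C's effective date is Jan 9, 2018, when work began; F is treated as recorded Aug 29, 2019, the work-commencement date.
D, as an ad valorem tax lien, has superpriority and ranks first.
Among the remaining liens, by effective date: C (Jan 9, 2018), E (Mar 20, 2018), F (Aug 29, 2019), B (Jul 26, 2020), A (Jun 14, 2021).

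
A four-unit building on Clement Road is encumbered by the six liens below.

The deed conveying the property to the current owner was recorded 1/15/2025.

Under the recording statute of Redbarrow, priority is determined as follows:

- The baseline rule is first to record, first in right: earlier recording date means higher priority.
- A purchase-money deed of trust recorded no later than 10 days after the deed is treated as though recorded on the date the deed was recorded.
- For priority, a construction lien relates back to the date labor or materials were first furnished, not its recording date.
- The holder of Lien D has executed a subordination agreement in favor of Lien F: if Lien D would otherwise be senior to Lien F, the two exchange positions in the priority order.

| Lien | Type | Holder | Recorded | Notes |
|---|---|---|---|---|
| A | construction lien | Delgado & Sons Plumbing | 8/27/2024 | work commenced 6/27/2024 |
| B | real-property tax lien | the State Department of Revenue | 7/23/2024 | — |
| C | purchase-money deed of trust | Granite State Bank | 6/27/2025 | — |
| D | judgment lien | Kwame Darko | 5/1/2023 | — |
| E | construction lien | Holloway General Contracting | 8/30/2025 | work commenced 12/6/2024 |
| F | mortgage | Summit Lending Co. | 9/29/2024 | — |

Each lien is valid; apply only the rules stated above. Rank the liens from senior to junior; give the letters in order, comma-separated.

First, effective dates: A relates back to 6/27/2024 (work commenced); C missed the 10-day window (163 days after the deed), so its recording date stands; E's effective date is 12/6/2024, when work began.
Sorted by effective date: D (5/1/2023), A (6/27/2024), B (7/23/2024), F (9/29/2024), E (12/6/2024), C (6/27/2025).
D would otherwise be senior to F, so under the subordination agreement D and F exchange positions.

F, A, B, D, E, C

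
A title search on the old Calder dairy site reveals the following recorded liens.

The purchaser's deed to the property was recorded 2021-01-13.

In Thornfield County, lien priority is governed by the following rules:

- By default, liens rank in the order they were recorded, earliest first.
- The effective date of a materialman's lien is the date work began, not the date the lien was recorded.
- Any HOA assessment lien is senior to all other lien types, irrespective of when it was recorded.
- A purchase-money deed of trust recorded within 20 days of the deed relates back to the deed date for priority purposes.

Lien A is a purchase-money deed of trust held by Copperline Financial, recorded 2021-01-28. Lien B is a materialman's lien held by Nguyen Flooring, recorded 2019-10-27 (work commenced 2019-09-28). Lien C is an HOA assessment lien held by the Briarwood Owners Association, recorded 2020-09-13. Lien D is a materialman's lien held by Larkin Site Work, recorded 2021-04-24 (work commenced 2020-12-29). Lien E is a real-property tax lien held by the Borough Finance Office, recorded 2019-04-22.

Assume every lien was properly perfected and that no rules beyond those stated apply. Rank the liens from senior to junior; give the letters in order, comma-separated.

Effective dates after the stated exceptions: A's effective date is the deed date, 2021-01-13; B relates back to 2019-09-28 (work commenced); D is treated as recorded 2020-12-29, the work-commencement date.
C is an HOA assessment lien, so it outranks all other liens regardless of date.
Ordering the rest by effective date: E (2019-04-22), B (2019-09-28), D (2020-12-29), A (2021-01-13).

C, E, B, D, A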